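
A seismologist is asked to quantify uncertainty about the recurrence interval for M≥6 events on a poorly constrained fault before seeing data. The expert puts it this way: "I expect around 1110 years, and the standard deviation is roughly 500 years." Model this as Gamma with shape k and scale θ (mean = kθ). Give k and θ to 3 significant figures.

For Gamma(k, scale θ): mean = kθ, variance = kθ², so CV = 1/√k.
CV = SD/mean = 500/1110 = 0.4505, hence k = 1/CV² = 4.93.
Then θ = mean/k = 1110/4.93 = 225.

k ≈ 4.93, θ ≈ 225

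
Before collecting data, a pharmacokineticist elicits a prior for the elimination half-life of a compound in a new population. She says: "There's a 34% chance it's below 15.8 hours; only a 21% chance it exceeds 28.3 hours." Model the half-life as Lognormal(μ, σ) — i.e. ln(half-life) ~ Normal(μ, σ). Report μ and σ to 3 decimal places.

μ ≈ 2.957, σ ≈ 0.478

If T ~ Lognormal(μ,σ) then ln T ~ Normal(μ,σ), so the p-quantile of ln T is μ + z_p·σ.
ln(15.8) = 2.76 and ln(28.3) = 3.343; z_{0.34} = -0.4125, z_{0.79} = 0.8064.
σ = (3.343 − 2.76)/(0.8064 − (-0.4125)) = 0.478.
μ = 2.76 − (-0.4125)·0.478 = 2.957.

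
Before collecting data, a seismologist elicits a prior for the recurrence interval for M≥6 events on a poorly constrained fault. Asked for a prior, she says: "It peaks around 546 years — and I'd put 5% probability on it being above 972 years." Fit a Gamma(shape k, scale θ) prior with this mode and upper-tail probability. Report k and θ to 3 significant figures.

Gamma(k,θ) with k>1 has mode (k−1)θ, so θ = 546/(k−1).
Need P(X < 972) = 0.95 with θ tied to k this way. Start at k = 2, θ = 546: P(X<972) ≈ 0.531.
Too low — raise k to concentrate. Iterating converges to k ≈ 9.38.
Then θ = 546/(9.38−1) ≈ 65.1.

k ≈ 9.38, θ ≈ 65.1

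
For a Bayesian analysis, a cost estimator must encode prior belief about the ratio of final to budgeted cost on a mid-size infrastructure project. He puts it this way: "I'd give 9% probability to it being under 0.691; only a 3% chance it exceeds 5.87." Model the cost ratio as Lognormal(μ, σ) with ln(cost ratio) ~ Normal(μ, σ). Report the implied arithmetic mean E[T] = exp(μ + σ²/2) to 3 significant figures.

E[T] ≈ 2.1

If T ~ Lognormal(μ,σ) then ln T ~ Normal(μ,σ), so the p-quantile of ln T is μ + z_p·σ.
ln(0.691) = -0.3696 and ln(5.87) = 1.77; z_{0.09} = -1.341, z_{0.97} = 1.881.
σ = (1.77 − -0.3696)/(1.881 − (-1.341)) = 0.664.
μ = -0.3696 − (-1.341)·0.664 = 0.521.
E[T] = exp(μ + σ²/2) = exp(0.521 + 0.2205) = 2.1.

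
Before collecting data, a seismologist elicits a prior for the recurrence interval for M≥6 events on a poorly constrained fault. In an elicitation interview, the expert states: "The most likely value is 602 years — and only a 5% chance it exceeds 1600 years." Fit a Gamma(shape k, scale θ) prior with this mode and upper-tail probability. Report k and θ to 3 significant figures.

k ≈ 3.82, θ ≈ 213

Gamma(k,θ) with k>1 has mode (k−1)θ, so θ = 602/(k−1).
Need P(X < 1600) = 0.95 with θ tied to k this way. Start at k = 2, θ = 602: P(X<1600) ≈ 0.744.
Too low — raise k to concentrate. Iterating converges to k ≈ 3.82.
Then θ = 602/(3.82−1) ≈ 213.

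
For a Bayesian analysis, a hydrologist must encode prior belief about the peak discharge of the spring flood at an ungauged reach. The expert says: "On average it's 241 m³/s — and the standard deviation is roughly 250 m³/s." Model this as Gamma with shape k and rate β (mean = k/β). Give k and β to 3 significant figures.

k ≈ 0.929, β ≈ 0.00386

For Gamma(k, rate β): mean = k/β, variance = k/β², so CV = 1/√k.
CV = SD/mean = 250/241 = 1.037, hence k = 1/CV² = 0.929.
Then β = k/mean = 0.929/241 = 0.00386.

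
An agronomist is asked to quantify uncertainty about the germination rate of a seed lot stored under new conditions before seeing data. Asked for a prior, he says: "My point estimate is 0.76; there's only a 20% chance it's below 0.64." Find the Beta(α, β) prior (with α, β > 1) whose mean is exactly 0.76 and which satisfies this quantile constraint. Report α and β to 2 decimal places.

With mean 0.76 fixed, write α = 0.76s, β = 0.24s where s = α+β.
Need P(θ < 0.64) = 0.2 under Beta(0.76s, 0.24s). Normal approximation: (q−m)/√(m(1−m)/s) ≈ z_{0.2} = -0.842, so s ≈ 0.76·0.24·(-0.842)²/(0.64−0.76)² = 9.0.
At s = 9.0: P(θ<0.64) ≈ 0.188. Adjusting to match 0.2 gives s ≈ 7.78.
So α = 0.76·7.78 ≈ 5.92, β = 0.24·7.78 ≈ 1.87.

α ≈ 5.92, β ≈ 1.87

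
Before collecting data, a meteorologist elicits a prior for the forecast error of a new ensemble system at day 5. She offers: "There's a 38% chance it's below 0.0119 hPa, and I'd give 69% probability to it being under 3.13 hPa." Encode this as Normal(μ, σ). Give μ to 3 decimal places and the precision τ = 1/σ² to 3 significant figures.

For Normal(μ,σ), the p-quantile is μ + z_p·σ. Here z_{0.38} = -0.3055, z_{0.69} = 0.4959.
So 0.0119 = μ − 0.3055σ and 3.13 = μ + 0.4959σ.
Subtracting: σ = (3.13 − 0.0119)/(0.4959 − (-0.3055)) = 3.891.
Then μ = 0.0119 − (-0.3055)·3.891 = 1.201.
Precision τ = 1/σ² = 1/3.891² = 0.066.

μ = 1.201, τ = 0.066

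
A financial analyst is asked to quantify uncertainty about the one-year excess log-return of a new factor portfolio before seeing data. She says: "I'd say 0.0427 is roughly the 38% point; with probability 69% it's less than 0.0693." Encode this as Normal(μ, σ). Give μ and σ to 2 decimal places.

μ = 0.05, σ = 0.03

For Normal(μ,σ), the p-quantile is μ + z_p·σ. Here z_{0.38} = -0.3055, z_{0.69} = 0.4959.
So 0.0427 = μ − 0.3055σ and 0.0693 = μ + 0.4959σ.
Subtracting: σ = (0.0693 − 0.0427)/(0.4959 − (-0.3055)) = 0.03.
Then μ = 0.0427 − (-0.3055)·0.03 = 0.05.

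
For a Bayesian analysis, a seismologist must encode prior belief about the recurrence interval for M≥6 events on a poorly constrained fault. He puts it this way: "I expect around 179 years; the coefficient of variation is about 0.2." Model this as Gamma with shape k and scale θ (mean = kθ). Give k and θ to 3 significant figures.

k ≈ 25, θ ≈ 7.16

For Gamma(k, scale θ): mean = kθ, variance = kθ², so CV = 1/√k.
CV = 0.2, hence k = 1/CV² = 25.
Then θ = mean/k = 179/25 = 7.16.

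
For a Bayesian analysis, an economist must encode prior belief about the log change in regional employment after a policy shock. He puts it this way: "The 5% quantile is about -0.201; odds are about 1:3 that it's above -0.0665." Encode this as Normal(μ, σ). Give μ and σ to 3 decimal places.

For Normal(μ,σ), the p-quantile is μ + z_p·σ. Here z_{0.05} = -1.645, z_{0.75} = 0.6745.
So -0.201 = μ − 1.645σ and -0.0665 = μ + 0.6745σ.
Subtracting: σ = (-0.0665 − -0.201)/(0.6745 − (-1.645)) = 0.058.
Then μ = -0.201 − (-1.645)·0.058 = -0.106.

μ = -0.106, σ = 0.058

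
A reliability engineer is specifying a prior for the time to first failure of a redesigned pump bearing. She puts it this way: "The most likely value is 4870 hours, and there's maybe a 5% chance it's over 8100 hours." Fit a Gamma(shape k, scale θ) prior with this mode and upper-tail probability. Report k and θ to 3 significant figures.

k ≈ 11.8, θ ≈ 451

Gamma(k,θ) with k>1 has mode (k−1)θ, so θ = 4870/(k−1).
Need P(X < 8100) = 0.95 with θ tied to k this way. Start at k = 2, θ = 4870: P(X<8100) ≈ 0.495.
Too low — raise k to concentrate. Iterating converges to k ≈ 11.8.
Then θ = 4870/(11.8−1) ≈ 451.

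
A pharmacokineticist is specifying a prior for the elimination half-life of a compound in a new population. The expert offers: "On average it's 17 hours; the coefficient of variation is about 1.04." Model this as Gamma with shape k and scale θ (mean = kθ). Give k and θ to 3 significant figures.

For Gamma(k, scale θ): mean = kθ, variance = kθ², so CV = 1/√k.
CV = 1.04, hence k = 1/CV² = 0.925.
Then θ = mean/k = 17/0.925 = 18.4.

k ≈ 0.925, θ ≈ 18.4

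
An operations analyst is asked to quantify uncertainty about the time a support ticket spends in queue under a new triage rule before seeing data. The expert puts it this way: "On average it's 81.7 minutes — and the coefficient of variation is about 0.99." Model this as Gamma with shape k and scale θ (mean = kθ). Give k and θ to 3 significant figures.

For Gamma(k, scale θ): mean = kθ, variance = kθ², so CV = 1/√k.
CV = 0.99, hence k = 1/CV² = 1.02.
Then θ = mean/k = 81.7/1.02 = 80.1.

k ≈ 1.02, θ ≈ 80.1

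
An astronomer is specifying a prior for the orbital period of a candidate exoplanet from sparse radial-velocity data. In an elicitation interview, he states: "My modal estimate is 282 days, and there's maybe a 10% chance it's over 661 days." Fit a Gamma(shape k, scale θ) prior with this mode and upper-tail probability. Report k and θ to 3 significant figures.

Gamma(k,θ) with k>1 has mode (k−1)θ, so θ = 282/(k−1).
Need P(X < 661) = 0.9 with θ tied to k this way. Start at k = 2, θ = 282: P(X<661) ≈ 0.679.
Too low — raise k to concentrate. Iterating converges to k ≈ 3.65.
Then θ = 282/(3.65−1) ≈ 106.

k ≈ 3.65, θ ≈ 106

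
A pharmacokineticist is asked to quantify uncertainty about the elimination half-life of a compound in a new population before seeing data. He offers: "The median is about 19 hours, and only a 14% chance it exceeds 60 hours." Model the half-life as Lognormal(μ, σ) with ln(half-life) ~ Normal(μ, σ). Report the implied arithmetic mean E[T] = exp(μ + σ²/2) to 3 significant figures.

If T ~ Lognormal(μ,σ) then ln T ~ Normal(μ,σ), so the p-quantile of ln T is μ + z_p·σ.
ln(19) = 2.944 and ln(60) = 4.094; z_{0.5} = 0, z_{0.86} = 1.08.
σ = (4.094 − 2.944)/(1.08 − (0)) = 1.064.
μ = 2.944 − (0)·1.064 = 2.944.
E[T] = exp(μ + σ²/2) = exp(2.944 + 0.5665) = 33.5 hours.

E[T] ≈ 33.5 hours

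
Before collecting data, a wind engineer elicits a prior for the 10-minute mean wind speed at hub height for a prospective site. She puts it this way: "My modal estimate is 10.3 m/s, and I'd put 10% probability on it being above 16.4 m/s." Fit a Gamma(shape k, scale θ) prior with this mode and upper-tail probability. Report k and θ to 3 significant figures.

k ≈ 9.68, θ ≈ 1.19

Gamma(k,θ) with k>1 has mode (k−1)θ, so θ = 10.3/(k−1).
Need P(X < 16.4) = 0.9 with θ tied to k this way. Start at k = 2, θ = 10.3: P(X<16.4) ≈ 0.473.
Too low — raise k to concentrate. Iterating converges to k ≈ 9.68.
Then θ = 10.3/(9.68−1) ≈ 1.19.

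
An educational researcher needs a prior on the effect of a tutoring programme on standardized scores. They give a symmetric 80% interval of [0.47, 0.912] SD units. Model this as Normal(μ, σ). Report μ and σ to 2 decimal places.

μ = 0.69, σ = 0.17

A symmetric 80% interval runs μ ± z·σ with z = 1.282.
Half-width = 0.221, so σ = 0.221/1.282 = 0.17.
μ is the interval midpoint, 0.69.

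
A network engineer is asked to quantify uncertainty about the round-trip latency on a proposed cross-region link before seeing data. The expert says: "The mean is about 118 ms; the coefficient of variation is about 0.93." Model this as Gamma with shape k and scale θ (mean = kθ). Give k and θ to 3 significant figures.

For Gamma(k, scale θ): mean = kθ, variance = kθ², so CV = 1/√k.
CV = 0.93, hence k = 1/CV² = 1.16.
Then θ = mean/k = 118/1.16 = 102.

k ≈ 1.16, θ ≈ 102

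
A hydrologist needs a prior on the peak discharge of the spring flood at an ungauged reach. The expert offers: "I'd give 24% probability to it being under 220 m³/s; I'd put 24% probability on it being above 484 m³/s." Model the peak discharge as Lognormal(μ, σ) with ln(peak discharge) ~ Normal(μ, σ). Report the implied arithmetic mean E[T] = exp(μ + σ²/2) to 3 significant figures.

If T ~ Lognormal(μ,σ) then ln T ~ Normal(μ,σ), so the p-quantile of ln T is μ + z_p·σ.
ln(220) = 5.394 and ln(484) = 6.182; z_{0.24} = -0.7063, z_{0.76} = 0.7063.
σ = (6.182 − 5.394)/(0.7063 − (-0.7063)) = 0.558.
μ = 5.394 − (-0.7063)·0.558 = 5.788.
E[T] = exp(μ + σ²/2) = exp(5.788 + 0.1558) = 381 m³/s.

E[T] ≈ 381 m³/s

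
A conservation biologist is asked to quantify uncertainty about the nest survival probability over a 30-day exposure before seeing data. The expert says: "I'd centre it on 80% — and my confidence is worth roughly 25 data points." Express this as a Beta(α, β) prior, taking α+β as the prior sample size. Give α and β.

Under the effective-sample-size interpretation, Beta(α, β) has prior mean α/(α+β) and prior sample size α+β.
So α+β = 25 and α/(α+β) = 0.8, giving α = 0.8·25 = 20 and β = 25 − 20 = 5.

α = 20, β = 5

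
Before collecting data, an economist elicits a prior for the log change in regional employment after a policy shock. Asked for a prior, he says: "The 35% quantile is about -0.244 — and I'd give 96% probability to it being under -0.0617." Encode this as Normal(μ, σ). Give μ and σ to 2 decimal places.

μ = -0.21, σ = 0.09

For Normal(μ,σ), the p-quantile is μ + z_p·σ. Here z_{0.35} = -0.3853, z_{0.96} = 1.751.
So -0.244 = μ − 0.3853σ and -0.0617 = μ + 1.751σ.
Subtracting: σ = (-0.0617 − -0.244)/(1.751 − (-0.3853)) = 0.09.
Then μ = -0.244 − (-0.3853)·0.09 = -0.21.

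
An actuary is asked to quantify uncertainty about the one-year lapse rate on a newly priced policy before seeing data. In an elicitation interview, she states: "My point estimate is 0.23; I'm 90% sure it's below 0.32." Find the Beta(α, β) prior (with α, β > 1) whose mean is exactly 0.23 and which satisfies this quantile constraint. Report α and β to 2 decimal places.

α ≈ 8.68, β ≈ 29.07

With mean 0.23 fixed, write α = 0.23s, β = 0.77s where s = α+β.
Need P(θ < 0.32) = 0.9 under Beta(0.23s, 0.77s). Normal approximation: (q−m)/√(m(1−m)/s) ≈ z_{0.9} = 1.28, so s ≈ 0.23·0.77·(1.28)²/(0.32−0.23)² = 35.9.
At s = 35.9: P(θ<0.32) ≈ 0.895. Adjusting to match 0.9 gives s ≈ 37.75.
So α = 0.23·37.75 ≈ 8.68, β = 0.77·37.75 ≈ 29.07.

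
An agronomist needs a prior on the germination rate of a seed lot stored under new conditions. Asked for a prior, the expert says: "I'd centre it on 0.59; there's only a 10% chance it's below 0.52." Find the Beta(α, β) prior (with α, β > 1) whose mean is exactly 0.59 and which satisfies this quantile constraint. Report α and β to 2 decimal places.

With mean 0.59 fixed, write α = 0.59s, β = 0.41s where s = α+β.
Need P(θ < 0.52) = 0.1 under Beta(0.59s, 0.41s). Normal approximation: (q−m)/√(m(1−m)/s) ≈ z_{0.1} = -1.28, so s ≈ 0.59·0.41·(-1.28)²/(0.52−0.59)² = 81.1.
At s = 81.1: P(θ<0.52) ≈ 0.101. Adjusting to match 0.1 gives s ≈ 81.83.
So α = 0.59·81.83 ≈ 48.28, β = 0.41·81.83 ≈ 33.55.

α ≈ 48.28, β ≈ 33.55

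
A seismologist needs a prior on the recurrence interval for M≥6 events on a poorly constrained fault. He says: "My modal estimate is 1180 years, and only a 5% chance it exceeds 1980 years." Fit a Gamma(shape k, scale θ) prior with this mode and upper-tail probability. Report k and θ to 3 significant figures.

k ≈ 11.4, θ ≈ 113

Gamma(k,θ) with k>1 has mode (k−1)θ, so θ = 1180/(k−1).
Need P(X < 1980) = 0.95 with θ tied to k this way. Start at k = 2, θ = 1180: P(X<1980) ≈ 0.500.
Too low — raise k to concentrate. Iterating converges to k ≈ 11.4.
Then θ = 1180/(11.4−1) ≈ 113.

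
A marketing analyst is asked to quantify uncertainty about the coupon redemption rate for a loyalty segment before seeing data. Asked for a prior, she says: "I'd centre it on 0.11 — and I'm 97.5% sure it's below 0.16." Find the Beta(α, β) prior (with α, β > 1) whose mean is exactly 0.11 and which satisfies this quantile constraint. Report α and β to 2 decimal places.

α ≈ 19.42, β ≈ 157.15

With mean 0.11 fixed, write α = 0.11s, β = 0.89s where s = α+β.
Need P(θ < 0.16) = 0.975 under Beta(0.11s, 0.89s). Normal approximation: (q−m)/√(m(1−m)/s) ≈ z_{0.975} = 1.96, so s ≈ 0.11·0.89·(1.96)²/(0.16−0.11)² = 150.4.
At s = 150.4: P(θ<0.16) ≈ 0.965. Adjusting to match 0.975 gives s ≈ 176.57.
So α = 0.11·176.57 ≈ 19.42, β = 0.89·176.57 ≈ 157.15.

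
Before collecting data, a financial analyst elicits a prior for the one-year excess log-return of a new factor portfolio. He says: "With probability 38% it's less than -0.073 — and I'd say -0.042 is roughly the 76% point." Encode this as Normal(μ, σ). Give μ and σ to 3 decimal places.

μ = -0.064, σ = 0.031

The p-quantile of Normal(μ,σ) is μ + z_p·σ, with z_{0.38} = -0.3055 and z_{0.76} = 0.7063.
Eliminate σ: μ = (z₂·x₁ − z₁·x₂)/(z₂ − z₁) = (0.7063·-0.073 − (-0.3055)·-0.042)/1.012 = -0.064.
Then σ = (x₂ − x₁)/(z₂ − z₁) = (-0.042 − -0.073)/1.012 = 0.031.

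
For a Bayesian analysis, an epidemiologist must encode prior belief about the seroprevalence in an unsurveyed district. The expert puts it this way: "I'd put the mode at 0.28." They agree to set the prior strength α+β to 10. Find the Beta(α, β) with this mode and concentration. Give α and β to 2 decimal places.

α = 3.24, β = 6.76

For α,β > 1 the Beta mode is (α−1)/(α+β−2). With α+β = 10, the mode is (α−1)/8.
Set (α−1)/8 = 0.28 → α = 1 + 0.28·8 = 3.24.
β = 10 − α = 6.76.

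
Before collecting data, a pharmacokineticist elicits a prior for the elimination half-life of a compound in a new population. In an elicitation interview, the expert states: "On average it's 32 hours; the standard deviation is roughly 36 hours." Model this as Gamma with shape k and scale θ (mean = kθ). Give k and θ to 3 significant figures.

k ≈ 0.79, θ ≈ 40.5

For Gamma(k, scale θ): mean = kθ, variance = kθ², so CV = 1/√k.
CV = SD/mean = 36/32 = 1.125, hence k = 1/CV² = 0.79.
Then θ = mean/k = 32/0.79 = 40.5.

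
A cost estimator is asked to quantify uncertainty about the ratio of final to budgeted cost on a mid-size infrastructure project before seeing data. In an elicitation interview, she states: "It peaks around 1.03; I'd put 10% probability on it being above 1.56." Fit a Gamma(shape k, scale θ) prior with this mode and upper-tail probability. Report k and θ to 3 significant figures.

Gamma(k,θ) with k>1 has mode (k−1)θ, so θ = 1.03/(k−1).
Need P(X < 1.56) = 0.9 with θ tied to k this way. Start at k = 2, θ = 1.03: P(X<1.56) ≈ 0.447.
Too low — raise k to concentrate. Iterating converges to k ≈ 11.8.
Then θ = 1.03/(11.8−1) ≈ 0.0953.

k ≈ 11.8, θ ≈ 0.0953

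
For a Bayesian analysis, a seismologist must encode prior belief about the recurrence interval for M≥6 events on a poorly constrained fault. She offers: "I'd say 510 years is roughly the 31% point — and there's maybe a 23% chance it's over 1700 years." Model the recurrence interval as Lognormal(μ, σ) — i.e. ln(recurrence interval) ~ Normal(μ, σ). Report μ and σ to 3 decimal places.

If T ~ Lognormal(μ,σ) then ln T ~ Normal(μ,σ), so the p-quantile of ln T is μ + z_p·σ.
ln(510) = 6.234 and ln(1700) = 7.438; z_{0.31} = -0.4959, z_{0.77} = 0.7388.
σ = (7.438 − 6.234)/(0.7388 − (-0.4959)) = 0.975.
μ = 6.234 − (-0.4959)·0.975 = 6.718.

μ ≈ 6.718, σ ≈ 0.975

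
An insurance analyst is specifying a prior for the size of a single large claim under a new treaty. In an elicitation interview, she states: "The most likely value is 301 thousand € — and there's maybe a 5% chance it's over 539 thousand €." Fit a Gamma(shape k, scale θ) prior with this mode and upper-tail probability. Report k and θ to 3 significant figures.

Gamma(k,θ) with k>1 has mode (k−1)θ, so θ = 301/(k−1).
Need P(X < 539) = 0.95 with θ tied to k this way. Start at k = 2, θ = 301: P(X<539) ≈ 0.534.
Too low — raise k to concentrate. Iterating converges to k ≈ 9.21.
Then θ = 301/(9.21−1) ≈ 36.7.

k ≈ 9.21, θ ≈ 36.7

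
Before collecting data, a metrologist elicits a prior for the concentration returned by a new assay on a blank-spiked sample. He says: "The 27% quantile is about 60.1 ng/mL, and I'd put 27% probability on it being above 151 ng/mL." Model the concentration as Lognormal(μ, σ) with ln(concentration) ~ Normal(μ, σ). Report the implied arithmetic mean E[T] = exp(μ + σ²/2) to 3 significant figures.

If T ~ Lognormal(μ,σ) then ln T ~ Normal(μ,σ), so the p-quantile of ln T is μ + z_p·σ.
ln(60.1) = 4.096 and ln(151) = 5.017; z_{0.27} = -0.6128, z_{0.73} = 0.6128.
σ = (5.017 − 4.096)/(0.6128 − (-0.6128)) = 0.752.
μ = 4.096 − (-0.6128)·0.752 = 4.557.
E[T] = exp(μ + σ²/2) = exp(4.557 + 0.2825) = 126 ng/mL.

E[T] ≈ 126 ng/mL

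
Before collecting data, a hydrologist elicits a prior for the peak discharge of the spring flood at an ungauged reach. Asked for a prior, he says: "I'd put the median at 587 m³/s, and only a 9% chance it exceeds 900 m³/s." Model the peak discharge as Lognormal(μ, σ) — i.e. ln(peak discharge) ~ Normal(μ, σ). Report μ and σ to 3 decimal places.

μ ≈ 6.375, σ ≈ 0.319

If T ~ Lognormal(μ,σ) then ln T ~ Normal(μ,σ), so the p-quantile of ln T is μ + z_p·σ.
ln(587) = 6.375 and ln(900) = 6.802; z_{0.5} = 0, z_{0.91} = 1.341.
σ = (6.802 − 6.375)/(1.341 − (0)) = 0.319.
μ = 6.375 − (0)·0.319 = 6.375.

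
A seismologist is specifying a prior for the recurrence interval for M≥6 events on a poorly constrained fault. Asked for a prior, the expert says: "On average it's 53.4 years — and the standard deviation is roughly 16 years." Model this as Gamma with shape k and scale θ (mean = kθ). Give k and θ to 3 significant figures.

For Gamma(k, scale θ): mean = kθ, variance = kθ², so CV = 1/√k.
CV = SD/mean = 16/53.4 = 0.2996, hence k = 1/CV² = 11.1.
Then θ = mean/k = 53.4/11.1 = 4.79.

k ≈ 11.1, θ ≈ 4.79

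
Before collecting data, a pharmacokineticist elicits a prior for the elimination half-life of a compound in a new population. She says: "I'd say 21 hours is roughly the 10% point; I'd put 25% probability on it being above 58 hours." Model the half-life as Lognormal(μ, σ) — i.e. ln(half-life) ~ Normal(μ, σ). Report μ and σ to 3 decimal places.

If T ~ Lognormal(μ,σ) then ln T ~ Normal(μ,σ), so the p-quantile of ln T is μ + z_p·σ.
ln(21) = 3.045 and ln(58) = 4.06; z_{0.1} = -1.282, z_{0.75} = 0.6745.
σ = (4.06 − 3.045)/(0.6745 − (-1.282)) = 0.519.
μ = 3.045 − (-1.282)·0.519 = 3.710.

μ ≈ 3.710, σ ≈ 0.519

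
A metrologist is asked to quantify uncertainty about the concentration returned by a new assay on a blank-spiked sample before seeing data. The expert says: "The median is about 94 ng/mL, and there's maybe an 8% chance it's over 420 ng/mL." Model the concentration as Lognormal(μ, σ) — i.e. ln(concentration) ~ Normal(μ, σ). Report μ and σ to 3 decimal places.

μ ≈ 4.543, σ ≈ 1.065

If T ~ Lognormal(μ,σ) then ln T ~ Normal(μ,σ), so the p-quantile of ln T is μ + z_p·σ.
ln(94) = 4.543 and ln(420) = 6.04; z_{0.5} = 0, z_{0.92} = 1.405.
σ = (6.04 − 4.543)/(1.405 − (0)) = 1.065.
μ = 4.543 − (0)·1.065 = 4.543.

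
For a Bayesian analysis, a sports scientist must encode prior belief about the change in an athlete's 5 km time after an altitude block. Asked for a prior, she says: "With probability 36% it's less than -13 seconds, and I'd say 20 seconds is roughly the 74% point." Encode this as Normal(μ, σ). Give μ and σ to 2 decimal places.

μ = -1.19, σ = 32.94

The p-quantile of Normal(μ,σ) is μ + z_p·σ, with z_{0.36} = -0.3585 and z_{0.74} = 0.6433.
Eliminate σ: μ = (z₂·x₁ − z₁·x₂)/(z₂ − z₁) = (0.6433·-13 − (-0.3585)·20)/1.002 = -1.19.
Then σ = (x₂ − x₁)/(z₂ − z₁) = (20 − -13)/1.002 = 32.94.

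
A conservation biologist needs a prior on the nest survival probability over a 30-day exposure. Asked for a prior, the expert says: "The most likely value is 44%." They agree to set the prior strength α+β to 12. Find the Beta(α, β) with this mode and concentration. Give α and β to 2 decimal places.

For α,β > 1 the Beta mode is (α−1)/(α+β−2). With α+β = 12, the mode is (α−1)/10.
Set (α−1)/10 = 0.44 → α = 1 + 0.44·10 = 5.40.
β = 12 − α = 6.60.

α = 5.40, β = 6.60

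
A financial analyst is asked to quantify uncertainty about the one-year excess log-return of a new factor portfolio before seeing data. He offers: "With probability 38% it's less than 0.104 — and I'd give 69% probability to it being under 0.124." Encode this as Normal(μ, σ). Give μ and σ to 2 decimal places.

μ = 0.11, σ = 0.02

The p-quantile of Normal(μ,σ) is μ + z_p·σ, with z_{0.38} = -0.3055 and z_{0.69} = 0.4959.
Eliminate σ: μ = (z₂·x₁ − z₁·x₂)/(z₂ − z₁) = (0.4959·0.104 − (-0.3055)·0.124)/0.8013 = 0.11.
Then σ = (x₂ − x₁)/(z₂ − z₁) = (0.124 − 0.104)/0.8013 = 0.02.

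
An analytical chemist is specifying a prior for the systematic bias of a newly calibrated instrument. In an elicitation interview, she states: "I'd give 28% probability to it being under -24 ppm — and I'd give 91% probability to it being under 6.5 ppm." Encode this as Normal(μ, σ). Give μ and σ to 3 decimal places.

μ = -14.759, σ = 15.856

For Normal(μ,σ), the p-quantile is μ + z_p·σ. Here z_{0.28} = -0.5828, z_{0.91} = 1.341.
So -24 = μ − 0.5828σ and 6.5 = μ + 1.341σ.
Subtracting: σ = (6.5 − -24)/(1.341 − (-0.5828)) = 15.856.
Then μ = -24 − (-0.5828)·15.856 = -14.759.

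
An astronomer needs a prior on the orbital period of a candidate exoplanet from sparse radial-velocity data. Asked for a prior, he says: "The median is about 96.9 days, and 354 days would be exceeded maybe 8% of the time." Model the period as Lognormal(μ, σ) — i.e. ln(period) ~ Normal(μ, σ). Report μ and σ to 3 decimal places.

If T ~ Lognormal(μ,σ) then ln T ~ Normal(μ,σ), so the p-quantile of ln T is μ + z_p·σ.
ln(96.9) = 4.574 and ln(354) = 5.869; z_{0.5} = 0, z_{0.92} = 1.405.
σ = (5.869 − 4.574)/(1.405 − (0)) = 0.922.
μ = 4.574 − (0)·0.922 = 4.574.

μ ≈ 4.574, σ ≈ 0.922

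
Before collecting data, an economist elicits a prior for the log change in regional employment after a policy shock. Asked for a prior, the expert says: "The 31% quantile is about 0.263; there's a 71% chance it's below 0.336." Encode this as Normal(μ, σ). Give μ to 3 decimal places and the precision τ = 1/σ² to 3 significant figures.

For Normal(μ,σ), the p-quantile is μ + z_p·σ. Here z_{0.31} = -0.4959, z_{0.71} = 0.5534.
So 0.263 = μ − 0.4959σ and 0.336 = μ + 0.5534σ.
Subtracting: σ = (0.336 − 0.263)/(0.5534 − (-0.4959)) = 0.070.
Then μ = 0.263 − (-0.4959)·0.070 = 0.297.
Precision τ = 1/σ² = 1/0.06957² = 207.

μ = 0.297, τ = 207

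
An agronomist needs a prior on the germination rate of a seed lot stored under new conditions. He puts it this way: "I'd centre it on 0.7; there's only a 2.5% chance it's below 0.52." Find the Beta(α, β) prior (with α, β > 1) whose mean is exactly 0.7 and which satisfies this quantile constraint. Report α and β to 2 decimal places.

α ≈ 19.30, β ≈ 8.27

With mean 0.7 fixed, write α = 0.7s, β = 0.3s where s = α+β.
Need P(θ < 0.52) = 0.025 under Beta(0.7s, 0.3s). Normal approximation: (q−m)/√(m(1−m)/s) ≈ z_{0.025} = -1.96, so s ≈ 0.7·0.3·(-1.96)²/(0.52−0.7)² = 24.9.
At s = 24.9: P(θ<0.52) ≈ 0.031. Adjusting to match 0.025 gives s ≈ 27.57.
So α = 0.7·27.57 ≈ 19.30, β = 0.3·27.57 ≈ 8.27.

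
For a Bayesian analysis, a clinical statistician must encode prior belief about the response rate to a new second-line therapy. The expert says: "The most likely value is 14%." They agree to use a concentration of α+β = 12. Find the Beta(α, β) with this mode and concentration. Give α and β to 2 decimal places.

α = 2.40, β = 9.60

For α,β > 1 the Beta mode is (α−1)/(α+β−2). With α+β = 12, the mode is (α−1)/10.
Set (α−1)/10 = 0.14 → α = 1 + 0.14·10 = 2.40.
β = 12 − α = 9.60.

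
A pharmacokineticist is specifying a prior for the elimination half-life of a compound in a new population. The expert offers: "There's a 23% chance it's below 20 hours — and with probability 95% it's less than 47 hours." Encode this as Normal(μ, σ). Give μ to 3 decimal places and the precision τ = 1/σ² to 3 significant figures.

For Normal(μ,σ), the p-quantile is μ + z_p·σ. Here z_{0.23} = -0.7388, z_{0.95} = 1.645.
So 20 = μ − 0.7388σ and 47 = μ + 1.645σ.
Subtracting: σ = (47 − 20)/(1.645 − (-0.7388)) = 11.327.
Then μ = 20 − (-0.7388)·11.327 = 28.369.
Precision τ = 1/σ² = 1/11.33² = 0.00779.

μ = 28.369, τ = 0.00779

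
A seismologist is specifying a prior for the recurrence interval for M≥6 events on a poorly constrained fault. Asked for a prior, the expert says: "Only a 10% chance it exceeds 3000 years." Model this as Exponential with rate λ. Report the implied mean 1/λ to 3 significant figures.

P(T > 3000.0) = e^(−λ·3000.0) = 0.1, so λ = −ln(0.1)/3000.0 = 0.000768.
Mean = 1/λ = 1300 years.

mean ≈ 1300 years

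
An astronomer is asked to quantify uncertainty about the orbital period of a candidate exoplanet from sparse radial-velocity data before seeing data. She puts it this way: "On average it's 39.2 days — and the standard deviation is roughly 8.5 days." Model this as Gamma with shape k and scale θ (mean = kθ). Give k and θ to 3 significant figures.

For Gamma(k, scale θ): mean = kθ, variance = kθ², so CV = 1/√k.
CV = SD/mean = 8.5/39.2 = 0.2168, hence k = 1/CV² = 21.3.
Then θ = mean/k = 39.2/21.3 = 1.84.

k ≈ 21.3, θ ≈ 1.84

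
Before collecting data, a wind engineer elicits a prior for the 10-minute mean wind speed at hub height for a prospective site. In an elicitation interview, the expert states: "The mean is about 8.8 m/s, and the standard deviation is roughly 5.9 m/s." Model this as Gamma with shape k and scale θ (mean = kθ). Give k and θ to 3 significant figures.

k ≈ 2.22, θ ≈ 3.96

For Gamma(k, scale θ): mean = kθ, variance = kθ², so CV = 1/√k.
CV = SD/mean = 5.9/8.8 = 0.6705, hence k = 1/CV² = 2.22.
Then θ = mean/k = 8.8/2.22 = 3.96.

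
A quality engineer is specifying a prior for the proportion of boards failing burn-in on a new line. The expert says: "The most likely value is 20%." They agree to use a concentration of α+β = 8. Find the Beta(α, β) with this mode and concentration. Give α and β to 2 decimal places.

For α,β > 1 the Beta mode is (α−1)/(α+β−2). With α+β = 8, the mode is (α−1)/6.
Set (α−1)/6 = 0.2 → α = 1 + 0.2·6 = 2.20.
β = 8 − α = 5.80.

α = 2.20, β = 5.80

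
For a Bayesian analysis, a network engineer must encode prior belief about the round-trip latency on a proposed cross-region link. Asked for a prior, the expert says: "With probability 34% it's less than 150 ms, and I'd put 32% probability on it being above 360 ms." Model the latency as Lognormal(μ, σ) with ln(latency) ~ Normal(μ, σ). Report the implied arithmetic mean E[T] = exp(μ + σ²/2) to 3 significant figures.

E[T] ≈ 371 ms

If T ~ Lognormal(μ,σ) then ln T ~ Normal(μ,σ), so the p-quantile of ln T is μ + z_p·σ.
ln(150) = 5.011 and ln(360) = 5.886; z_{0.34} = -0.4125, z_{0.68} = 0.4677.
σ = (5.886 − 5.011)/(0.4677 − (-0.4125)) = 0.995.
μ = 5.011 − (-0.4125)·0.995 = 5.421.
E[T] = exp(μ + σ²/2) = exp(5.421 + 0.4947) = 371 ms.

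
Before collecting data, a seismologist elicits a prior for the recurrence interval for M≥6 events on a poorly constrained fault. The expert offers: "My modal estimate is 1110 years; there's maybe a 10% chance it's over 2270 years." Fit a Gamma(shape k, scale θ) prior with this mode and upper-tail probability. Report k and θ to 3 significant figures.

k ≈ 4.75, θ ≈ 296

Gamma(k,θ) with k>1 has mode (k−1)θ, so θ = 1110/(k−1).
Need P(X < 2270) = 0.9 with θ tied to k this way. Start at k = 2, θ = 1110: P(X<2270) ≈ 0.606.
Too low — raise k to concentrate. Iterating converges to k ≈ 4.75.
Then θ = 1110/(4.75−1) ≈ 296.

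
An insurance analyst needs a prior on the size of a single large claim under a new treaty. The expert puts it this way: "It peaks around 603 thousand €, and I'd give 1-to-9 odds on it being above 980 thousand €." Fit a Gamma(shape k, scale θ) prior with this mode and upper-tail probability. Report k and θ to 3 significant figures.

Gamma(k,θ) with k>1 has mode (k−1)θ, so θ = 603/(k−1).
Need P(X < 980) = 0.9 with θ tied to k this way. Start at k = 2, θ = 603: P(X<980) ≈ 0.483.
Too low — raise k to concentrate. Iterating converges to k ≈ 8.98.
Then θ = 603/(8.98−1) ≈ 75.5.

k ≈ 8.98, θ ≈ 75.5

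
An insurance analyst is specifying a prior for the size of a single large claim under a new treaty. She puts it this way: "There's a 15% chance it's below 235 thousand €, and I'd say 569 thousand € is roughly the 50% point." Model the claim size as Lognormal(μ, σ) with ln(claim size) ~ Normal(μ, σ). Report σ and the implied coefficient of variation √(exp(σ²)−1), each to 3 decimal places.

If T ~ Lognormal(μ,σ) then ln T ~ Normal(μ,σ), so the p-quantile of ln T is μ + z_p·σ.
ln(235) = 5.46 and ln(569) = 6.344; z_{0.15} = -1.036, z_{0.5} = 0.
σ = (6.344 − 5.46)/(0 − (-1.036)) = 0.853.
μ = 5.46 − (-1.036)·0.853 = 6.344.
CV = √(exp(σ²)−1) = √(exp(0.7280)−1) = 1.035.

σ ≈ 0.853, CV ≈ 1.035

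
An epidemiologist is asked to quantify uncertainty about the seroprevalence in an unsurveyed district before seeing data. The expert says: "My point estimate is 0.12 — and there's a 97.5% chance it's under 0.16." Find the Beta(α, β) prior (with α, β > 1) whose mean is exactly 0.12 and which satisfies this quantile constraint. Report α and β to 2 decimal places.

α ≈ 34.35, β ≈ 251.91

With mean 0.12 fixed, write α = 0.12s, β = 0.88s where s = α+β.
Need P(θ < 0.16) = 0.975 under Beta(0.12s, 0.88s). Normal approximation: (q−m)/√(m(1−m)/s) ≈ z_{0.975} = 1.96, so s ≈ 0.12·0.88·(1.96)²/(0.16−0.12)² = 253.5.
At s = 253.5: P(θ<0.16) ≈ 0.968. Adjusting to match 0.975 gives s ≈ 286.26.
So α = 0.12·286.26 ≈ 34.35, β = 0.88·286.26 ≈ 251.91.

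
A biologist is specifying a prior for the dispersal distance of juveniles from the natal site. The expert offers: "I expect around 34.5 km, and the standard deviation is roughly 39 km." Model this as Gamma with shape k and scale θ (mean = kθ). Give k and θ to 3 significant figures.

k ≈ 0.783, θ ≈ 44.1

For Gamma(k, scale θ): mean = kθ, variance = kθ², so CV = 1/√k.
CV = SD/mean = 39/34.5 = 1.13, hence k = 1/CV² = 0.783.
Then θ = mean/k = 34.5/0.783 = 44.1.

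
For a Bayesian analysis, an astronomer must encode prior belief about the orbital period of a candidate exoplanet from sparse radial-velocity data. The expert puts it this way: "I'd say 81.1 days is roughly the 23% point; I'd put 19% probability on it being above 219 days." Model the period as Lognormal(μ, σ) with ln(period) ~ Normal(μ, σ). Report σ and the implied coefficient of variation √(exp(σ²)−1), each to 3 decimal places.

If T ~ Lognormal(μ,σ) then ln T ~ Normal(μ,σ), so the p-quantile of ln T is μ + z_p·σ.
ln(81.1) = 4.396 and ln(219) = 5.389; z_{0.23} = -0.7388, z_{0.81} = 0.8779.
σ = (5.389 − 4.396)/(0.8779 − (-0.7388)) = 0.614.
μ = 4.396 − (-0.7388)·0.614 = 4.850.
CV = √(exp(σ²)−1) = √(exp(0.3775)−1) = 0.677.

σ ≈ 0.614, CV ≈ 0.677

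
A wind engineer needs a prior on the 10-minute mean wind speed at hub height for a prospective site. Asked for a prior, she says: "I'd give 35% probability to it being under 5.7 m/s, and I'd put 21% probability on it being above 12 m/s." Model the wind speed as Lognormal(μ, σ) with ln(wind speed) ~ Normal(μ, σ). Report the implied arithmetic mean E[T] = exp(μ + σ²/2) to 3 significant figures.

If T ~ Lognormal(μ,σ) then ln T ~ Normal(μ,σ), so the p-quantile of ln T is μ + z_p·σ.
ln(5.7) = 1.74 and ln(12) = 2.485; z_{0.35} = -0.3853, z_{0.79} = 0.8064.
σ = (2.485 − 1.74)/(0.8064 − (-0.3853)) = 0.625.
μ = 1.74 − (-0.3853)·0.625 = 1.981.
E[T] = exp(μ + σ²/2) = exp(1.981 + 0.1951) = 8.81 m/s.

E[T] ≈ 8.81 m/s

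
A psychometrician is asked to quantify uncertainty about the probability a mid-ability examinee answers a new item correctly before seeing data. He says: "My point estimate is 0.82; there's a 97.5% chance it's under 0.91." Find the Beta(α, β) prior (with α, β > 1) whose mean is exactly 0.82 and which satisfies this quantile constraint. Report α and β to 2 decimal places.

With mean 0.82 fixed, write α = 0.82s, β = 0.18s where s = α+β.
Need P(θ < 0.91) = 0.975 under Beta(0.82s, 0.18s). Normal approximation: (q−m)/√(m(1−m)/s) ≈ z_{0.975} = 1.96, so s ≈ 0.82·0.18·(1.96)²/(0.91−0.82)² = 70.0.
At s = 70.0: P(θ<0.91) ≈ 0.988. Adjusting to match 0.975 gives s ≈ 53.28.
So α = 0.82·53.28 ≈ 43.69, β = 0.18·53.28 ≈ 9.59.

α ≈ 43.69, β ≈ 9.59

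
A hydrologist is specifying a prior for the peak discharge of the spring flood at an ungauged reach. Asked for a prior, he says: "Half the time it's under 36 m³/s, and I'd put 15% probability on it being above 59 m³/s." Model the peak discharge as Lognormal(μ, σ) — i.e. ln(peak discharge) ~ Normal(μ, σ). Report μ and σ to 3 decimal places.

μ ≈ 3.584, σ ≈ 0.477

If T ~ Lognormal(μ,σ) then ln T ~ Normal(μ,σ), so the p-quantile of ln T is μ + z_p·σ.
ln(36) = 3.584 and ln(59) = 4.078; z_{0.5} = 0, z_{0.85} = 1.036.
σ = (4.078 − 3.584)/(1.036 − (0)) = 0.477.
μ = 3.584 − (0)·0.477 = 3.584.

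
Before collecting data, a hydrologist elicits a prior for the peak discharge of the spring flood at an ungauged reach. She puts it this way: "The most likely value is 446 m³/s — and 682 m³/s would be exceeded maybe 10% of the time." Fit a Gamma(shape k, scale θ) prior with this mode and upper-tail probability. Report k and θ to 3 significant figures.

Gamma(k,θ) with k>1 has mode (k−1)θ, so θ = 446/(k−1).
Need P(X < 682) = 0.9 with θ tied to k this way. Start at k = 2, θ = 446: P(X<682) ≈ 0.452.
Too low — raise k to concentrate. Iterating converges to k ≈ 11.3.
Then θ = 446/(11.3−1) ≈ 43.1.

k ≈ 11.3, θ ≈ 43.1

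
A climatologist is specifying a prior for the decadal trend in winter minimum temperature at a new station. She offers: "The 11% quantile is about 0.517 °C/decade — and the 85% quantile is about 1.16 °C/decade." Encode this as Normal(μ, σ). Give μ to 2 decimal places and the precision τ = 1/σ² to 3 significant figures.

μ = 0.87, τ = 12.4

The p-quantile of Normal(μ,σ) is μ + z_p·σ, with z_{0.11} = -1.227 and z_{0.85} = 1.036.
Eliminate σ: μ = (z₂·x₁ − z₁·x₂)/(z₂ − z₁) = (1.036·0.517 − (-1.227)·1.16)/2.263 = 0.87.
Then σ = (x₂ − x₁)/(z₂ − z₁) = (1.16 − 0.517)/2.263 = 0.28.
Precision τ = 1/σ² = 1/0.2841² = 12.4.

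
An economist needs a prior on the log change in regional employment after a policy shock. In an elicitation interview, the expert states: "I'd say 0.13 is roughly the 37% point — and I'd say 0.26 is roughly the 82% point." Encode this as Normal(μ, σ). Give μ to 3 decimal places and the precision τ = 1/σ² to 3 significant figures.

μ = 0.165, τ = 92

For Normal(μ,σ), the p-quantile is μ + z_p·σ. Here z_{0.37} = -0.3319, z_{0.82} = 0.9154.
So 0.13 = μ − 0.3319σ and 0.26 = μ + 0.9154σ.
Subtracting: σ = (0.26 − 0.13)/(0.9154 − (-0.3319)) = 0.104.
Then μ = 0.13 − (-0.3319)·0.104 = 0.165.
Precision τ = 1/σ² = 1/0.1042² = 92.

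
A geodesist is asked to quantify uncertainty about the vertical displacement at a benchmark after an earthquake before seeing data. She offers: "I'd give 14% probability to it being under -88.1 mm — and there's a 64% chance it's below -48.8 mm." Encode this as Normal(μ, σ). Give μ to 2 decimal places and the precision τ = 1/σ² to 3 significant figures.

The p-quantile of Normal(μ,σ) is μ + z_p·σ, with z_{0.14} = -1.08 and z_{0.64} = 0.3585.
Eliminate σ: μ = (z₂·x₁ − z₁·x₂)/(z₂ − z₁) = (0.3585·-88.1 − (-1.08)·-48.8)/1.439 = -58.59.
Then σ = (x₂ − x₁)/(z₂ − z₁) = (-48.8 − -88.1)/1.439 = 27.31.
Precision τ = 1/σ² = 1/27.31² = 0.00134.

μ = -58.59, τ = 0.00134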